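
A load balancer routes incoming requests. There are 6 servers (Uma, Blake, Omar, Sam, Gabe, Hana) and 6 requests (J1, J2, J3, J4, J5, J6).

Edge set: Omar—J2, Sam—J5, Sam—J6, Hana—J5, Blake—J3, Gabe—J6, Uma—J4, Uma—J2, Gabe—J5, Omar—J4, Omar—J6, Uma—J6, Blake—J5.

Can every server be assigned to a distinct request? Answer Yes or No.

No

The set {Sam, Gabe, Hana} has only 2 neighbours ({J5, J6}), so by Hall's theorem at most 5 of the 6 servers can be matched.
Hence no matching covers every server.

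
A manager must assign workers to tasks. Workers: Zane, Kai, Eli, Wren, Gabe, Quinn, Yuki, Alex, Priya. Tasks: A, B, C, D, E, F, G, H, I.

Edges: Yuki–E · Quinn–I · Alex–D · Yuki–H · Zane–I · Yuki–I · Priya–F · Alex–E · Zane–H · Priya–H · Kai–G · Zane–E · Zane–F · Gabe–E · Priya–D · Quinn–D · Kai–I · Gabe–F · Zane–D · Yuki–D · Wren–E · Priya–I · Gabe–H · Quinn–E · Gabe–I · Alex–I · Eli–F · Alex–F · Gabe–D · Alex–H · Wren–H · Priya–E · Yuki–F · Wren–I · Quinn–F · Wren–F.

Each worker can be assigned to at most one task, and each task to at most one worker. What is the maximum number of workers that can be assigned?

A valid assignment of size 6: Zane-D, Kai-G, Eli-F, Wren-I, Gabe-H, Quinn-E.
The set {Zane, Eli, Wren, Gabe, Quinn, Yuki, Alex, Priya} has only 5 neighbours ({D, E, F, H, I}), so by Hall's theorem at most 6 of the 9 workers can be matched.

6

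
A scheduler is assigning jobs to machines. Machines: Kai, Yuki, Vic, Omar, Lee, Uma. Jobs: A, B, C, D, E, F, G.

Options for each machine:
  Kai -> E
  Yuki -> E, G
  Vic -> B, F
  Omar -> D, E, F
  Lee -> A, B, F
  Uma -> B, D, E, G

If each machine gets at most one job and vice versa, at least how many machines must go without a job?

0

One maximum matching: Kai–E, Yuki–G, Vic–F, Omar–D, Lee–A, Uma–B.
All 6 machines are matched, so no larger matching exists.
That matches 6 of the 6, leaving 0 unmatched; no matching can do better.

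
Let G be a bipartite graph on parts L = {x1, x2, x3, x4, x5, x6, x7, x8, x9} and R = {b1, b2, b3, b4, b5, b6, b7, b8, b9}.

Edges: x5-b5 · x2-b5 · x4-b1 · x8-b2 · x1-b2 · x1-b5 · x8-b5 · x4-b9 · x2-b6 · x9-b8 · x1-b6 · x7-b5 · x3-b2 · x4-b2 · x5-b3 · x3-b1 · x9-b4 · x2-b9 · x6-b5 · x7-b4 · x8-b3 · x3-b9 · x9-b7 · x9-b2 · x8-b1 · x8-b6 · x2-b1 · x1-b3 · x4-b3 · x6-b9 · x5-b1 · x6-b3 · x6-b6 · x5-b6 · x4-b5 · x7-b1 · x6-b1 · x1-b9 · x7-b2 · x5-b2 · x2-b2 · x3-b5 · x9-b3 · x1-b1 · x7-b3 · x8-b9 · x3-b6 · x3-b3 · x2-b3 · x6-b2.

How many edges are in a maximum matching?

8

One maximum matching: x1→b9, x2→b6, x3→b3, x4→b2, x5→b5, x6→b1, x7→b4, x9→b7.
The set {x1, x2, x3, x4, x5, x6, x8} has only 6 neighbours ({b1, b2, b3, b5, b6, b9}), so by Hall's theorem at most 8 of the 9 left vertices can be matched.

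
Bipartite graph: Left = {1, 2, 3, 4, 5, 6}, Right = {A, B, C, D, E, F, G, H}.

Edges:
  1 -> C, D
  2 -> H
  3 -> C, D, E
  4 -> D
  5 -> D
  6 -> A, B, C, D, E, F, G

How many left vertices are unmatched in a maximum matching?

One maximum matching: 1→C, 2→H, 3→E, 4→D, 6→G.
The set {4, 5} has only 1 neighbour ({D}), so by Hall's theorem at most 5 of the 6 left vertices can be matched.
That matches 5 of the 6, leaving 1 unmatched; no matching can do better.

1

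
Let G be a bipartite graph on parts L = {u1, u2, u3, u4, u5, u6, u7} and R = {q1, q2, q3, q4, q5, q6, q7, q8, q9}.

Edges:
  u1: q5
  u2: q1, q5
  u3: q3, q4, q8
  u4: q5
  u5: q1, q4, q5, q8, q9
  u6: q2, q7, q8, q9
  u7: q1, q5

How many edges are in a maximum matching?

5

One maximum matching: u1-q5, u2-q1, u3-q4, u5-q9, u6-q8.
The set {u1, u2, u4, u7} has only 2 neighbours ({q1, q5}), so by Hall's theorem at most 5 of the 7 left vertices can be matched.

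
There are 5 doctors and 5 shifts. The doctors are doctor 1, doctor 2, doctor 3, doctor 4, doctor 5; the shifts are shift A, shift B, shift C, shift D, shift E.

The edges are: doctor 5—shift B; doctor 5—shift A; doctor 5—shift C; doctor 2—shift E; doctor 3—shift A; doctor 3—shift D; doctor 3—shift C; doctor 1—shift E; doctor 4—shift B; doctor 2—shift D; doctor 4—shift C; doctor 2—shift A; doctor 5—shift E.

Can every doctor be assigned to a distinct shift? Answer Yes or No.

Yes

For example, pair doctor 1→shift E, doctor 2→shift D, doctor 3→shift C, doctor 4→shift B, doctor 5→shift A.
Every doctor is matched, so this is a perfect matching.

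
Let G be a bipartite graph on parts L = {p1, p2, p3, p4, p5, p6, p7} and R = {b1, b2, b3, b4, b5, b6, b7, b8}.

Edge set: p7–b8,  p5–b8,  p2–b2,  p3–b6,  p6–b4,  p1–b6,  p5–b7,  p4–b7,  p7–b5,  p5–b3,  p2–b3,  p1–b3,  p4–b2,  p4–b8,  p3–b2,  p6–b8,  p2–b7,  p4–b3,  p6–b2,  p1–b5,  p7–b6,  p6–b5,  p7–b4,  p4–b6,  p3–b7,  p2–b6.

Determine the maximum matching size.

7

For example, pair p1–b3, p2–b6, p3–b2, p4–b7, p5–b8, p6–b4, p7–b5.
All 7 left vertices are matched, so no larger matching exists.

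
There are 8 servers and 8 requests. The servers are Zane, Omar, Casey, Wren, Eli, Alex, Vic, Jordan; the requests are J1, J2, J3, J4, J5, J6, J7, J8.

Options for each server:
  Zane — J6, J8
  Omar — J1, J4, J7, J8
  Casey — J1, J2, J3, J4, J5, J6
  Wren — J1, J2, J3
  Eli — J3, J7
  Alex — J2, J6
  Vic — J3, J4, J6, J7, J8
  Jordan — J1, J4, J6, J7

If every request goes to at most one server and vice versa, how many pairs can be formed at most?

8

A valid assignment of size 8: Zane-J8, Omar-J4, Casey-J5, Wren-J1, Eli-J3, Alex-J2, Vic-J7, Jordan-J6.
This saturates every server, so 8 is the maximum.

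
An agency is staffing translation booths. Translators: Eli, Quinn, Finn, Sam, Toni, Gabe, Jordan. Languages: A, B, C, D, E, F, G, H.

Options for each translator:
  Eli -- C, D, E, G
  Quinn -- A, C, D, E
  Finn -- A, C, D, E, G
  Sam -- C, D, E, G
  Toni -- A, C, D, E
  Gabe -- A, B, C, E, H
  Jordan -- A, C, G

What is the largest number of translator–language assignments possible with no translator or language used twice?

6

A valid assignment of size 6: Eli–G, Quinn–D, Finn–A, Sam–C, Toni–E, Gabe–H.
The set {Eli, Quinn, Finn, Sam, Toni, Jordan} has only 5 neighbours ({A, C, D, E, G}), so by Hall's theorem at most 6 of the 7 translators can be matched.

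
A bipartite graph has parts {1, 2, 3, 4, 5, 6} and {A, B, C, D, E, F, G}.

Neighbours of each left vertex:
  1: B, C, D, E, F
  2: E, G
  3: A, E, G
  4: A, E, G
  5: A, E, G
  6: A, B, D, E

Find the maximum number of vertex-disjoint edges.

A valid assignment of size 5: 1–F, 2–G, 3–A, 4–E, 6–B.
The set {2, 3, 4, 5} has only 3 neighbours ({A, E, G}), so by Hall's theorem at most 5 of the 6 left vertices can be matched.

5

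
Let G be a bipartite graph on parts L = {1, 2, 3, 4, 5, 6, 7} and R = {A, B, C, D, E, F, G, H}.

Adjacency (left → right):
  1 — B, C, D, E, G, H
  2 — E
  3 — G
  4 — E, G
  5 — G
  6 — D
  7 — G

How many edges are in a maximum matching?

4

For example, pair 1–H, 2–E, 3–G, 6–D.
The set {2, 3, 4, 5, 7} has only 2 neighbours ({E, G}), so by Hall's theorem at most 4 of the 7 left vertices can be matched.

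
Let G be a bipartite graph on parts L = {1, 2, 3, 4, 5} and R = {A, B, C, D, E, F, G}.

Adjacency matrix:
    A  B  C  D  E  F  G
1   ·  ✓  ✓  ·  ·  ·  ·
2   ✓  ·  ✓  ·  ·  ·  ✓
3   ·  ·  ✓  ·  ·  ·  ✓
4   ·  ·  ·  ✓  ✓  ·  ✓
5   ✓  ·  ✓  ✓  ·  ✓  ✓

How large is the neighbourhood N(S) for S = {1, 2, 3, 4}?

The union of neighbours of {1, 2, 3, 4} is {A, B, C, D, E, G}, which has 6 elements.
Since |N(S)| = 6 ≥ |S| = 4, Hall's condition holds for this subset.

6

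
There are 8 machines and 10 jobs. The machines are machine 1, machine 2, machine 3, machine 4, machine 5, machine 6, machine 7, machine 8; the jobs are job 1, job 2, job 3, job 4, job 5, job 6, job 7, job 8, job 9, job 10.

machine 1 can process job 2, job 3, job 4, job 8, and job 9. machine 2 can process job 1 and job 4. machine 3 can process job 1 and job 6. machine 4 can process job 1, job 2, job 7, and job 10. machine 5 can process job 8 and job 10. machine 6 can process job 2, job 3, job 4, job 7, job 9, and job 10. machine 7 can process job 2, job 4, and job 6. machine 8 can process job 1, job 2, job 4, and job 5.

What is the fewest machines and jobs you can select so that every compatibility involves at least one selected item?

The 8 edges machine 1–job 9, machine 2–job 4, machine 3–job 1, machine 4–job 10, machine 5–job 8, machine 6–job 7, machine 7–job 6, machine 8–job 2 form a matching, so any vertex cover needs at least 8 vertices (one per matched edge).
Conversely {machine 1, machine 2, machine 3, machine 4, machine 5, machine 6, machine 7, machine 8} meets every edge and has exactly 8 vertices, so 8 is optimal.

8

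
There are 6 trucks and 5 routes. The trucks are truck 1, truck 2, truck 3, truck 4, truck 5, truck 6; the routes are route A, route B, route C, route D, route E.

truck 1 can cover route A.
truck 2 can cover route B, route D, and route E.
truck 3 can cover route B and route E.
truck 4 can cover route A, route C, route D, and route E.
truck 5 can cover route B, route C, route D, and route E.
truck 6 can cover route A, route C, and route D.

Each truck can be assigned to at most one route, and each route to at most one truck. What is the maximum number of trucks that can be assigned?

5

A valid assignment of size 5: truck 1-route A, truck 2-route D, truck 3-route B, truck 4-route C, truck 5-route E.
The set {truck 1, truck 2, truck 3, truck 4, truck 5, truck 6} has only 5 neighbours ({route A, route B, route C, route D, route E}), so by Hall's theorem at most 5 of the 6 trucks can be matched.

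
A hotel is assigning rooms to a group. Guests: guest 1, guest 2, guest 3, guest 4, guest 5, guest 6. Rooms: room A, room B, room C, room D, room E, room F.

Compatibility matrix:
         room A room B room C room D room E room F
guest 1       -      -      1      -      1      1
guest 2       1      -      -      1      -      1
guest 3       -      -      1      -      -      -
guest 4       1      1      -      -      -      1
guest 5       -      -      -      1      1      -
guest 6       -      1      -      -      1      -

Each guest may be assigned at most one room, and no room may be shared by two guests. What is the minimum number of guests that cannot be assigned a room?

One maximum matching: guest 1-room F, guest 2-room A, guest 3-room C, guest 4-room B, guest 5-room D, guest 6-room E.
All 6 guests are matched, so no larger matching exists.
That matches 6 of the 6, leaving 0 unmatched; no matching can do better.

0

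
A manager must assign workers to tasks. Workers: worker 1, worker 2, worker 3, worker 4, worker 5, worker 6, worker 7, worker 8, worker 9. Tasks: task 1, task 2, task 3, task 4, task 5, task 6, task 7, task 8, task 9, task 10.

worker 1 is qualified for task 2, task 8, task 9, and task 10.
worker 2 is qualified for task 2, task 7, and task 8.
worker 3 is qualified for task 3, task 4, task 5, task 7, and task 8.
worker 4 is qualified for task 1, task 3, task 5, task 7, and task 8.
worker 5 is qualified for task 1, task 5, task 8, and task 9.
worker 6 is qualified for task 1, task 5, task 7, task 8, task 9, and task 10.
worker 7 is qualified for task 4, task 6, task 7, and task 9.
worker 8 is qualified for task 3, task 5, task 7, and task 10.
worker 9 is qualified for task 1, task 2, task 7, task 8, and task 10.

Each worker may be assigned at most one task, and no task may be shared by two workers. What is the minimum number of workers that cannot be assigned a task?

One maximum matching: worker 1–task 2, worker 2–task 7, worker 3–task 4, worker 4–task 1, worker 5–task 9, worker 6–task 10, worker 7–task 6, worker 8–task 5, worker 9–task 8.
All 9 workers are matched, so no larger matching exists.
That matches 9 of the 9, leaving 0 unmatched; no matching can do better.

0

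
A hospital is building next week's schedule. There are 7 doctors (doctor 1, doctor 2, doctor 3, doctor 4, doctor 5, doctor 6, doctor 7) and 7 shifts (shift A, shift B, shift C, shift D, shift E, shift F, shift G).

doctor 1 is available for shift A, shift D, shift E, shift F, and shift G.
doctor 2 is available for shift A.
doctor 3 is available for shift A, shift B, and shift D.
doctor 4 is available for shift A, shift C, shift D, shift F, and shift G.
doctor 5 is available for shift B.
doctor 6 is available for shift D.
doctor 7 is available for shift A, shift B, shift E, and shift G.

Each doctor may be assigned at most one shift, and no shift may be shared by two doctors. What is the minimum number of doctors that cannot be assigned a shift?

1

One maximum matching: doctor 1-shift E, doctor 2-shift A, doctor 3-shift D, doctor 4-shift F, doctor 5-shift B, doctor 7-shift G.
The set {doctor 2, doctor 3, doctor 5, doctor 6} has only 3 neighbours ({shift A, shift B, shift D}), so by Hall's theorem at most 6 of the 7 doctors can be matched.
That matches 6 of the 7, leaving 1 unmatched; no matching can do better.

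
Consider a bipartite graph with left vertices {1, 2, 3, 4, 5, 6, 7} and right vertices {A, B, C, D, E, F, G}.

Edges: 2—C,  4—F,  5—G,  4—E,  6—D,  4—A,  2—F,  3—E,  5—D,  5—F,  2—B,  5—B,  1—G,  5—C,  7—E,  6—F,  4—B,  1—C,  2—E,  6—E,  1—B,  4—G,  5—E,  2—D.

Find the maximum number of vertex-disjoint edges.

6

For example, pair 1-C, 2-B, 3-E, 4-A, 5-G, 6-D.
The set {3, 7} has only 1 neighbour ({E}), so by Hall's theorem at most 6 of the 7 left vertices can be matched.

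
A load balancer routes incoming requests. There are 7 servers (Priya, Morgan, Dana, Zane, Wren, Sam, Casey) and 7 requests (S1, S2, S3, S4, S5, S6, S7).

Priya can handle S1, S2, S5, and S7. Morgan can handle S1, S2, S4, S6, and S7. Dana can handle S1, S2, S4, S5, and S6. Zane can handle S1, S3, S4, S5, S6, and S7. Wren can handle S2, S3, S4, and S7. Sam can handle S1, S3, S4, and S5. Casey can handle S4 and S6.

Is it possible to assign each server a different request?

Yes

One maximum matching: Priya-S5, Morgan-S1, Dana-S6, Zane-S7, Wren-S2, Sam-S3, Casey-S4.
All 7 servers are covered.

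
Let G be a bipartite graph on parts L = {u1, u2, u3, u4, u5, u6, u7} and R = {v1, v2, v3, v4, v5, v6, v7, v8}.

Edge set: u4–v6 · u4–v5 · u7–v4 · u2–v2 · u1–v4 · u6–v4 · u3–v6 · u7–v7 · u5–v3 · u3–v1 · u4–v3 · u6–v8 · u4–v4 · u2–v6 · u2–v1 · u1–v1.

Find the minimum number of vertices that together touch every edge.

{u1, u2, u3, u4, u5, u6, u7} is a vertex cover of size 7: every edge has an endpoint in this set.
No smaller cover exists because u1–v1, u2–v2, u3–v6, u4–v5, u5–v3, u6–v4, u7–v7 is a matching of size 7, and a cover must include an endpoint of each of these disjoint edges (König's theorem).

7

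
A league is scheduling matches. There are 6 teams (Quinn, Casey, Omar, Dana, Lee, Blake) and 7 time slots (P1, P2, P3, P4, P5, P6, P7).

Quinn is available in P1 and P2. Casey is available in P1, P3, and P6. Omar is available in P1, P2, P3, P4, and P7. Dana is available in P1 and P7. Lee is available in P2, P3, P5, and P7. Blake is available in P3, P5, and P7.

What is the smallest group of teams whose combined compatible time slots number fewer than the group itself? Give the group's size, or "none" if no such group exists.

A matching saturating every team exists, for instance Quinn→P2, Casey→P6, Omar→P3, Dana→P1, Lee→P5, Blake→P7.
By Hall's marriage theorem, this means |N(S)| ≥ |S| for every subset S, so no violating subset exists.

none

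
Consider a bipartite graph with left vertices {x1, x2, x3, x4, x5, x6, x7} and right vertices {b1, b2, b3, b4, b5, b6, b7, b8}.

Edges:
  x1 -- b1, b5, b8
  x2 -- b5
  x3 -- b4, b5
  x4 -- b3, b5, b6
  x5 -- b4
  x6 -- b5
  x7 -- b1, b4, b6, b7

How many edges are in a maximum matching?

For example, pair x1-b8, x2-b5, x3-b4, x4-b3, x7-b6.
The set {x2, x3, x5, x6} has only 2 neighbours ({b4, b5}), so by Hall's theorem at most 5 of the 7 left vertices can be matched.

5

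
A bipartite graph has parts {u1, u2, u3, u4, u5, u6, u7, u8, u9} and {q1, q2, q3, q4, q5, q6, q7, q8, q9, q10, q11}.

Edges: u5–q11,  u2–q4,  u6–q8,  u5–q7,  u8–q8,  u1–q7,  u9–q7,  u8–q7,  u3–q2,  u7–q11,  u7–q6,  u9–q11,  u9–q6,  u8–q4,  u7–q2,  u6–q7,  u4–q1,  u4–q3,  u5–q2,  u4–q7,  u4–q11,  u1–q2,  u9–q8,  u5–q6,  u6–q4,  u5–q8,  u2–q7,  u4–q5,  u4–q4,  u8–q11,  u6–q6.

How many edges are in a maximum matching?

7

For example, pair u1→q7, u2→q4, u3→q2, u4→q1, u5→q6, u6→q8, u7→q11.
The set {u1, u2, u3, u5, u6, u7, u8, u9} has only 6 neighbours ({q11, q2, q4, q6, q7, q8}), so by Hall's theorem at most 7 of the 9 left vertices can be matched.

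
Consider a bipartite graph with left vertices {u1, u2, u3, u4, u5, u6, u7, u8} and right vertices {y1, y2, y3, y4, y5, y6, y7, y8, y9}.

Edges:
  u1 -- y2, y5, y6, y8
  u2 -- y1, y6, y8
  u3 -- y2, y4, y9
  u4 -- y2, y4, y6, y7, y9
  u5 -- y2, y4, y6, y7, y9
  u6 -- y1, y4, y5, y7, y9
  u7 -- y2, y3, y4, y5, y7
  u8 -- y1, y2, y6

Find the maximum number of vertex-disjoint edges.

A valid assignment of size 8: u1–y8, u2–y6, u3–y2, u4–y9, u5–y7, u6–y5, u7–y4, u8–y1.
All 8 left vertices are matched, so no larger matching exists.

8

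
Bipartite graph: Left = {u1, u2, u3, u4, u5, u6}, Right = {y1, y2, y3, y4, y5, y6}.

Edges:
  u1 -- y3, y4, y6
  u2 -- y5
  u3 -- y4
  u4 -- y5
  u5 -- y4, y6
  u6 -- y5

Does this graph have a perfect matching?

The set {u2, u4, u6} has only 1 neighbour ({y5}), so by Hall's theorem at most 4 of the 6 left vertices can be matched.
Hence no matching covers every left vertex.

No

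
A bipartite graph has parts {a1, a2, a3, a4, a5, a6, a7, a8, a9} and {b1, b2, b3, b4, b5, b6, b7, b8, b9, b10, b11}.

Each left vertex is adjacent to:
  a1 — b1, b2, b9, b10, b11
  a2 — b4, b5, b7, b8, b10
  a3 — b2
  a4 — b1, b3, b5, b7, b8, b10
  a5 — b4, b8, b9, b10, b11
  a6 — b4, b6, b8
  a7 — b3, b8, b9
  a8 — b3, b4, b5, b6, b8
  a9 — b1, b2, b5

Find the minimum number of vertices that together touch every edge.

The 9 edges a1–b11, a2–b7, a3–b2, a4–b1, a5–b4, a6–b6, a7–b3, a8–b8, a9–b5 form a matching, so any vertex cover needs at least 9 vertices (one per matched edge).
Conversely {a1, a2, a3, a4, a5, a6, a7, a8, a9} meets every edge and has exactly 9 vertices, so 9 is optimal.

9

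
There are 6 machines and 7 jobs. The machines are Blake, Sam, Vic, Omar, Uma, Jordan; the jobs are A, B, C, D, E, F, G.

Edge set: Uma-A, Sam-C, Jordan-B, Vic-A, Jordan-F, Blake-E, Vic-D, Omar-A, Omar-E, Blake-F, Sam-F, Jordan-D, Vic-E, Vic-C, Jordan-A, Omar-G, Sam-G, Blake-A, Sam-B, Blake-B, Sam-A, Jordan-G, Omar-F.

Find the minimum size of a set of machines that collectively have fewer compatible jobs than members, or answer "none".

A matching saturating every machine exists, for instance Blake→E, Sam→B, Vic→C, Omar→F, Uma→A, Jordan→G.
By Hall's marriage theorem, this means |N(S)| ≥ |S| for every subset S, so no violating subset exists.

none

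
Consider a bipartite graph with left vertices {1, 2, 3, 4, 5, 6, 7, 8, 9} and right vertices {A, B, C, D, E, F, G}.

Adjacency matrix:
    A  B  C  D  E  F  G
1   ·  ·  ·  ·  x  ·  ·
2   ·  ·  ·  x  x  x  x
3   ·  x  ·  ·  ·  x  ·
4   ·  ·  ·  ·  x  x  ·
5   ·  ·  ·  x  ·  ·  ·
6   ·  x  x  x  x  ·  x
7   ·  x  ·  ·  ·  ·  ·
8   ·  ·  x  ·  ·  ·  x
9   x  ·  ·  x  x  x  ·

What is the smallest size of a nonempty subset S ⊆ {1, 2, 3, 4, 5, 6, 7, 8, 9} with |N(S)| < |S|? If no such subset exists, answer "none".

Take S = {1, 3, 4, 7}. Its neighbourhood is {B, E, F}, so |N(S)| = 3 < |S| = 4.
Every subset of size less than 4 has at least as many neighbours as members, so 4 is the minimum.

4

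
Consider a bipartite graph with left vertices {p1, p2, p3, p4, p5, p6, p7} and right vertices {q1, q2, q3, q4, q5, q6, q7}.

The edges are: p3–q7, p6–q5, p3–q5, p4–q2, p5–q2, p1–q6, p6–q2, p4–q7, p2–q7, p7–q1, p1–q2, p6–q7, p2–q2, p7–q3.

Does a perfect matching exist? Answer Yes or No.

No

The set {p2, p3, p4, p5, p6} has only 3 neighbours ({q2, q5, q7}), so by Hall's theorem at most 5 of the 7 left vertices can be matched.
Hence no matching covers every left vertex.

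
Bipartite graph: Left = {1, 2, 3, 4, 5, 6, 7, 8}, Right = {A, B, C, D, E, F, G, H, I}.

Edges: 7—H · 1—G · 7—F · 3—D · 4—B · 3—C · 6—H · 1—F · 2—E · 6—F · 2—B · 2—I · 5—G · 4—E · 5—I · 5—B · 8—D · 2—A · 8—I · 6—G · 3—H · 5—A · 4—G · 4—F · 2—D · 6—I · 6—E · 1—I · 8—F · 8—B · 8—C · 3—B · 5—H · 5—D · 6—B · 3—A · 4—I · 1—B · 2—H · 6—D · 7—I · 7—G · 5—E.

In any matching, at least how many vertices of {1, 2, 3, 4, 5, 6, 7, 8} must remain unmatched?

0

A valid assignment of size 8: 1→F, 2→D, 3→C, 4→E, 5→A, 6→H, 7→G, 8→B.
This saturates every left vertex, so 8 is the maximum.
That matches 8 of the 8, leaving 0 unmatched; no matching can do better.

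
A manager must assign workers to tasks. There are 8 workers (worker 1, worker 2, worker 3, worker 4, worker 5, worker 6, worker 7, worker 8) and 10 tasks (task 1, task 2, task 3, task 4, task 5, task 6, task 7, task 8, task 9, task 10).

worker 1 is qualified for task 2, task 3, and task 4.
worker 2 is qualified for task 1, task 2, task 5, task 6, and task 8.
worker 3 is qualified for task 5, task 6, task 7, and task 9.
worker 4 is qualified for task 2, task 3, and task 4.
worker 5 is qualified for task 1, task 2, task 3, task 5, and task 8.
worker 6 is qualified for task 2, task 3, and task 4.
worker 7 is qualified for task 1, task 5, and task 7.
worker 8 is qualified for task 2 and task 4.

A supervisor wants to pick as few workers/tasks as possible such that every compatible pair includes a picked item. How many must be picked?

7

{worker 2, worker 3, worker 5, worker 7, task 2, task 3, task 4} is a vertex cover of size 7: every edge has an endpoint in this set.
No smaller cover exists because worker 1–task 3, worker 2–task 1, worker 3–task 5, worker 4–task 4, worker 5–task 8, worker 6–task 2, worker 7–task 7 is a matching of size 7, and a cover must include an endpoint of each of these disjoint edges (König's theorem).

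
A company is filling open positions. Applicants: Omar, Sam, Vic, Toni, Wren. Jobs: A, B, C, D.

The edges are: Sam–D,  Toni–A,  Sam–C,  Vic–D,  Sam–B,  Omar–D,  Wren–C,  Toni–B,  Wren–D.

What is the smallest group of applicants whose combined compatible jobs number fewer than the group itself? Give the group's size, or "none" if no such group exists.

Take S = {Omar, Vic}. Its neighbourhood is {D}, so |N(S)| = 1 < |S| = 2.
No single vertex violates Hall's condition since each has at least one neighbour, so 2 is the minimum.

2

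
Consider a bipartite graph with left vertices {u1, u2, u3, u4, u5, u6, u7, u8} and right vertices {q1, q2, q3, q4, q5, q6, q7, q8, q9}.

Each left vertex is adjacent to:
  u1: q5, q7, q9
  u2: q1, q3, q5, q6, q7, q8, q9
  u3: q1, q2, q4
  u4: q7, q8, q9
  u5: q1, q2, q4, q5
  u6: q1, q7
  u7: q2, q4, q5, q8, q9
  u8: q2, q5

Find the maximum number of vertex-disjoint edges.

8

One maximum matching: u1-q5, u2-q6, u3-q1, u4-q8, u5-q4, u6-q7, u7-q9, u8-q2.
All 8 left vertices are matched, so no larger matching exists.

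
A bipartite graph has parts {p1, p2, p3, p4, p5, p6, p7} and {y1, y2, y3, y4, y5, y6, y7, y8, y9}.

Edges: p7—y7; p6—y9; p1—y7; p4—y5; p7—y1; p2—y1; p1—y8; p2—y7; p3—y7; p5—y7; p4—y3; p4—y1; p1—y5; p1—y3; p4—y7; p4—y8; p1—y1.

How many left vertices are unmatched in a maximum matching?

2

One maximum matching: p1-y5, p2-y1, p3-y7, p4-y3, p6-y9.
The set {p2, p3, p5, p7} has only 2 neighbours ({y1, y7}), so by Hall's theorem at most 5 of the 7 left vertices can be matched.
That matches 5 of the 7, leaving 2 unmatched; no matching can do better.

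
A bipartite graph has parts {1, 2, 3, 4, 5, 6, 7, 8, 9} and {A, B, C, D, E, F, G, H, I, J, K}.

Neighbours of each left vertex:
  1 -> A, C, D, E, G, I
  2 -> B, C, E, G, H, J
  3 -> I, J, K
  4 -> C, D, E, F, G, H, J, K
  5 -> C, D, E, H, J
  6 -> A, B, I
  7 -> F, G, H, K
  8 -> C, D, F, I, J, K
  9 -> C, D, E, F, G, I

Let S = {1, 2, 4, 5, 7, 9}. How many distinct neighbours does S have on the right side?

The union of neighbours of {1, 2, 4, 5, 7, 9} is {A, B, C, D, E, F, G, H, I, J, K}, which has 11 elements.
Since |N(S)| = 11 ≥ |S| = 6, Hall's condition holds for this subset.

11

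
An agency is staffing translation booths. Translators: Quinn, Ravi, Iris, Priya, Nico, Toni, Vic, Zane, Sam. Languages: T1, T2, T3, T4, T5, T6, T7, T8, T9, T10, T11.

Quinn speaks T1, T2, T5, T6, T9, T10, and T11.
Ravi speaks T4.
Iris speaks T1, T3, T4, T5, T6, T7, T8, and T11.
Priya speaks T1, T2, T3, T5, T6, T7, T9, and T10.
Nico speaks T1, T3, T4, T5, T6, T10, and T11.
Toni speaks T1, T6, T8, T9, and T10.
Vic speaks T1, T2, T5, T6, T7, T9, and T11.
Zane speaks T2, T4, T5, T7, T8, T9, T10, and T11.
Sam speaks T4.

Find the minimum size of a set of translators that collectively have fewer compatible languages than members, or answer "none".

Take S = {Ravi, Sam}. Its neighbourhood is {T4}, so |N(S)| = 1 < |S| = 2.
No single vertex violates Hall's condition since each has at least one neighbour, so 2 is the minimum.

2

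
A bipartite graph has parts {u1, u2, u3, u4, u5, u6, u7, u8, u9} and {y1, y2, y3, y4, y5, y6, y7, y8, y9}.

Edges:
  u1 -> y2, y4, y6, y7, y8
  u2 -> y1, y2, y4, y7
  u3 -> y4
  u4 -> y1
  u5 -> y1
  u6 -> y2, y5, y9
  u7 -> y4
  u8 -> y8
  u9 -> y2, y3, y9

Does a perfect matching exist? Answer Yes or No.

No

The set {u3, u4, u5, u7} has only 2 neighbours ({y1, y4}), so by Hall's theorem at most 7 of the 9 left vertices can be matched.
Hence no matching covers every left vertex.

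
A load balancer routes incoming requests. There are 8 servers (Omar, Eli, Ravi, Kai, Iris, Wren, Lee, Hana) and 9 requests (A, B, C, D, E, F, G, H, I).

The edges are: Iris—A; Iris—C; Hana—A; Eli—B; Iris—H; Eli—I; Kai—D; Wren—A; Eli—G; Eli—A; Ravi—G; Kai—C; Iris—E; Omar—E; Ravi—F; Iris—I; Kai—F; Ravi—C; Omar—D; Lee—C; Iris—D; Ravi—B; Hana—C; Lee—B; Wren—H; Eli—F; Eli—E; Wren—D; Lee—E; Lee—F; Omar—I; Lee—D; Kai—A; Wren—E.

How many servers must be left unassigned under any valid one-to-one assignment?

0

A valid assignment of size 8: Omar–I, Eli–G, Ravi–B, Kai–F, Iris–A, Wren–D, Lee–E, Hana–C.
All 8 servers are matched, so no larger matching exists.
That matches 8 of the 8, leaving 0 unmatched; no matching can do better.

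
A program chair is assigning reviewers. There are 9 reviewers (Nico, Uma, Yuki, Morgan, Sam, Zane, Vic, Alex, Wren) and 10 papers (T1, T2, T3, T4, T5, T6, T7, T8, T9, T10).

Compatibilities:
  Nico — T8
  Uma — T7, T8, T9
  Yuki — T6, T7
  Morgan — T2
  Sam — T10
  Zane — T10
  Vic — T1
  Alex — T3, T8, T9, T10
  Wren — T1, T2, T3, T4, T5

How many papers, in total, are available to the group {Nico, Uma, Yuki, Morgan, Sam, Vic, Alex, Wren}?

10

The union of neighbours of {Nico, Uma, Yuki, Morgan, Sam, Vic, Alex, Wren} is {T1, T2, T3, T4, T5, T6, T7, T8, T9, T10}, which has 10 elements.
Since |N(S)| = 10 ≥ |S| = 8, Hall's condition holds for this subset.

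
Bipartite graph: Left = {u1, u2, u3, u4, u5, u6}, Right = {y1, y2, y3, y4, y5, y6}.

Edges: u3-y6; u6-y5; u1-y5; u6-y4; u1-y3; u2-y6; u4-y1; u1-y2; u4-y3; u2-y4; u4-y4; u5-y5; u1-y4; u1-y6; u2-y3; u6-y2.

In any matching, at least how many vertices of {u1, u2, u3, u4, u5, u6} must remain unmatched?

0

A valid assignment of size 6: u1–y4, u2–y3, u3–y6, u4–y1, u5–y5, u6–y2.
All 6 left vertices are matched, so no larger matching exists.
That matches 6 of the 6, leaving 0 unmatched; no matching can do better.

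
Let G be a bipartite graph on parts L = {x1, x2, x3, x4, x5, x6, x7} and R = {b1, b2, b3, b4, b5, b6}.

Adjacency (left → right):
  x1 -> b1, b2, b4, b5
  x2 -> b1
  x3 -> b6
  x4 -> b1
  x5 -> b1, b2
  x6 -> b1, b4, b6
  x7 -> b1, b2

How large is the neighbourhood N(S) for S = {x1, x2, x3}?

The union of neighbours of {x1, x2, x3} is {b1, b2, b4, b5, b6}, which has 5 elements.
Since |N(S)| = 5 ≥ |S| = 3, Hall's condition holds for this subset.

5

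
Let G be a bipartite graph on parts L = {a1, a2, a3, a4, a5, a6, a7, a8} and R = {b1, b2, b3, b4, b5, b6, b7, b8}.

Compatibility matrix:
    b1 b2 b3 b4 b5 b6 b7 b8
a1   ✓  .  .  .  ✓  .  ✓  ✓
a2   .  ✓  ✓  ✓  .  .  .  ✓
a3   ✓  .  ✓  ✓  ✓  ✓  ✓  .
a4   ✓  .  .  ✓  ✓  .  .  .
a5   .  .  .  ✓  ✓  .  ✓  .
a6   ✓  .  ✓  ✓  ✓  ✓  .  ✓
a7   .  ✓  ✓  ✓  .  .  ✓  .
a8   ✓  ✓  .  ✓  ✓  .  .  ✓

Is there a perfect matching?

A valid assignment of size 8: a1→b8, a2→b3, a3→b7, a4→b4, a5→b5, a6→b6, a7→b2, a8→b1.
All 8 left vertices are covered.

Yes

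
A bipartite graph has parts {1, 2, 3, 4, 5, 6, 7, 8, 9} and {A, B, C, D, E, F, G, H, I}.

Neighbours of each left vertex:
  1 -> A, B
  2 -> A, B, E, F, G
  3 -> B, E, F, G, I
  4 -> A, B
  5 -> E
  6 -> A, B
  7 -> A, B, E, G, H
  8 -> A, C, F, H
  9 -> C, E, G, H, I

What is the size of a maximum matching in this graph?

8

For example, pair 1→A, 2→F, 3→I, 4→B, 5→E, 7→H, 8→C, 9→G.
The set {1, 4, 6} has only 2 neighbours ({A, B}), so by Hall's theorem at most 8 of the 9 left vertices can be matched.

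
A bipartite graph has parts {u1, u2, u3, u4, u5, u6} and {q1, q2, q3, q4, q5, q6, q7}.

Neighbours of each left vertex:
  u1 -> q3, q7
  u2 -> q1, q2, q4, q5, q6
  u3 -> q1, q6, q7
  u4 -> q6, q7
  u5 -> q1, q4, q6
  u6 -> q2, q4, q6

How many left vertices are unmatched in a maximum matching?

0

For example, pair u1-q3, u2-q2, u3-q1, u4-q7, u5-q4, u6-q6.
This saturates every left vertex, so 6 is the maximum.
That matches 6 of the 6, leaving 0 unmatched; no matching can do better.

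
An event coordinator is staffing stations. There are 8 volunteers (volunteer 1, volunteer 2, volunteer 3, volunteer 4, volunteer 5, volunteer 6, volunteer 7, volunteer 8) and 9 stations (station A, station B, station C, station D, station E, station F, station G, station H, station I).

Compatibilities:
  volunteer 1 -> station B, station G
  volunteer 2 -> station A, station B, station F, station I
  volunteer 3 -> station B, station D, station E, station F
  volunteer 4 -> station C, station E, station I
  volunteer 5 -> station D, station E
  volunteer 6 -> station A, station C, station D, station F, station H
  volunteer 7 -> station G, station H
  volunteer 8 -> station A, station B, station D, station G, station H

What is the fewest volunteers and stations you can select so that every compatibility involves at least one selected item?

8

A maximum matching has 8 edges (e.g. volunteer 1–station G, volunteer 2–station A, volunteer 3–station D, volunteer 4–station C, volunteer 5–station E, volunteer 6–station F, volunteer 7–station H, volunteer 8–station B).
By König's theorem the minimum vertex cover has the same size. One such cover is {volunteer 1, volunteer 2, volunteer 3, volunteer 4, volunteer 5, volunteer 6, volunteer 7, volunteer 8}.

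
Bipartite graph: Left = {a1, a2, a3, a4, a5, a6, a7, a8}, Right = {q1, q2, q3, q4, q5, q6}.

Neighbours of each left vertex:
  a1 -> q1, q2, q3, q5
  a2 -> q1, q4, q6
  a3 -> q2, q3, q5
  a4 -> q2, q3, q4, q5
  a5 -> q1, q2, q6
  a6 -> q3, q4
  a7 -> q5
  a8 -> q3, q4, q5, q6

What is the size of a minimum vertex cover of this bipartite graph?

6

A maximum matching has 6 edges (e.g. a1–q1, a2–q6, a3–q3, a4–q5, a5–q2, a6–q4).
By König's theorem the minimum vertex cover has the same size. One such cover is {q1, q2, q3, q4, q5, q6}.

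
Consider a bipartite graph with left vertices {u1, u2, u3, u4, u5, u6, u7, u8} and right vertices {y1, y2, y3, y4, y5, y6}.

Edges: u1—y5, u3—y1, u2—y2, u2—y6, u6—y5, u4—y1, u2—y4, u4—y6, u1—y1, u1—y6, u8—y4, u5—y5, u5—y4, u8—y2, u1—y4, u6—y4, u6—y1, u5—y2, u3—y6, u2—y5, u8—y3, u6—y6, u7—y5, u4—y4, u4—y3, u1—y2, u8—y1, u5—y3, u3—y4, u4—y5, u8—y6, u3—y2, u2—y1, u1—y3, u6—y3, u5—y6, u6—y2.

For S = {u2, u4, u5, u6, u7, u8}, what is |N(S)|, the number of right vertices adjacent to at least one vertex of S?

The union of neighbours of {u2, u4, u5, u6, u7, u8} is {y1, y2, y3, y4, y5, y6}, which has 6 elements.
Since |N(S)| = 6 ≥ |S| = 6, Hall's condition holds for this subset.

6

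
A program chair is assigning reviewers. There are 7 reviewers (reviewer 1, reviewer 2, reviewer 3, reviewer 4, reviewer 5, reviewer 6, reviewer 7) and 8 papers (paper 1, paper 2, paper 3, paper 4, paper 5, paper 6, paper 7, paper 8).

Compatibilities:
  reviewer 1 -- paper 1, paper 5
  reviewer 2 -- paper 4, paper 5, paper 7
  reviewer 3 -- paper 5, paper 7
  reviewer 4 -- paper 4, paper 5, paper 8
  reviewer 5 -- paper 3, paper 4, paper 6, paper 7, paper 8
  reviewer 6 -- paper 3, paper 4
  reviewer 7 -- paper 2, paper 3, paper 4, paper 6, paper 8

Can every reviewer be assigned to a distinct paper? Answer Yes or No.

Yes

A valid assignment of size 7: reviewer 1→paper 1, reviewer 2→paper 7, reviewer 3→paper 5, reviewer 4→paper 8, reviewer 5→paper 6, reviewer 6→paper 4, reviewer 7→paper 2.
Every reviewer is matched, so this matching saturates all of them.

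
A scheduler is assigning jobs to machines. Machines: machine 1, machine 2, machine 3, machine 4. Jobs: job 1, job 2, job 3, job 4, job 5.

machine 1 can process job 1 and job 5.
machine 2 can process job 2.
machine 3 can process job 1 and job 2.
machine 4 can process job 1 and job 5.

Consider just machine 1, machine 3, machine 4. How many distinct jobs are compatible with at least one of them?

3

The union of neighbours of {machine 1, machine 3, machine 4} is {job 1, job 2, job 5}, which has 3 elements.
Since |N(S)| = 3 ≥ |S| = 3, Hall's condition holds for this subset.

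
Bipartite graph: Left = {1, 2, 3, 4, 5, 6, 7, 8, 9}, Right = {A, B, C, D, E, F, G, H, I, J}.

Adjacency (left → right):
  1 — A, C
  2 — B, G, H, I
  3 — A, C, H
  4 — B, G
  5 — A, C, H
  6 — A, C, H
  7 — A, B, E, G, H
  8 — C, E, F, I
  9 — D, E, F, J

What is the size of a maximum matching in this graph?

A valid assignment of size 8: 1→A, 2→I, 3→H, 4→B, 5→C, 7→G, 8→F, 9→E.
The set {1, 3, 5, 6} has only 3 neighbours ({A, C, H}), so by Hall's theorem at most 8 of the 9 left vertices can be matched.

8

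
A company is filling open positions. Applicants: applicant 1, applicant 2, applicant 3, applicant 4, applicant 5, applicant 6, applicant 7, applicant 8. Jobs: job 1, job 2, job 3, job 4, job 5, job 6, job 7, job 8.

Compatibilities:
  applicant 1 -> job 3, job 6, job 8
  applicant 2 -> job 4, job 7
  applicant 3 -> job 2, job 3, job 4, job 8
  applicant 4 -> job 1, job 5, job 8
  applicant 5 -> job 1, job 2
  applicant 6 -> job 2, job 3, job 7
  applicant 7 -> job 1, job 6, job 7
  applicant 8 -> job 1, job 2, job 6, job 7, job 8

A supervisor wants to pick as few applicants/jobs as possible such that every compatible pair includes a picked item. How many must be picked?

8

A maximum matching has 8 edges (e.g. applicant 1–job 8, applicant 2–job 4, applicant 3–job 2, applicant 4–job 5, applicant 5–job 1, applicant 6–job 3, applicant 7–job 6, applicant 8–job 7).
By König's theorem the minimum vertex cover has the same size. One such cover is {applicant 1, applicant 2, applicant 3, applicant 4, applicant 5, applicant 6, applicant 7, applicant 8}.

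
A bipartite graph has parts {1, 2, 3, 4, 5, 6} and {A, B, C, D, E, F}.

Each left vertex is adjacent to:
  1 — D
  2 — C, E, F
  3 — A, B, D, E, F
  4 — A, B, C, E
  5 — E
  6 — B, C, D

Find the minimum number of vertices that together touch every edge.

6

The 6 edges 1–D, 2–F, 3–A, 4–C, 5–E, 6–B form a matching, so any vertex cover needs at least 6 vertices (one per matched edge).
Conversely {1, 2, 3, 4, 5, 6} meets every edge and has exactly 6 vertices, so 6 is optimal.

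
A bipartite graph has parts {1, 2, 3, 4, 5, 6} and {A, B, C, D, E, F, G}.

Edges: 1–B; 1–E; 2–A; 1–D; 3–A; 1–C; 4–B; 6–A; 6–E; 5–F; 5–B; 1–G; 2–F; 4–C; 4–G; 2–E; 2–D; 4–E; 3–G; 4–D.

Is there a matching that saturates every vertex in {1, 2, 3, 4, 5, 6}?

Yes

For example, pair 1→G, 2→D, 3→A, 4→B, 5→F, 6→E.
Every left vertex is matched, so this matching saturates all of them.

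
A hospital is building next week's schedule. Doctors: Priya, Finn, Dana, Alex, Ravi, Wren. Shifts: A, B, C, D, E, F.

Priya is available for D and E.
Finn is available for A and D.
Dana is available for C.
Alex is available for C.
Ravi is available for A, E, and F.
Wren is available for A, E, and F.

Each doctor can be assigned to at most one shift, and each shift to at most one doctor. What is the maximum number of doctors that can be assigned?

A valid assignment of size 5: Priya-D, Finn-A, Dana-C, Ravi-F, Wren-E.
The set {Dana, Alex} has only 1 neighbour ({C}), so by Hall's theorem at most 5 of the 6 doctors can be matched.

5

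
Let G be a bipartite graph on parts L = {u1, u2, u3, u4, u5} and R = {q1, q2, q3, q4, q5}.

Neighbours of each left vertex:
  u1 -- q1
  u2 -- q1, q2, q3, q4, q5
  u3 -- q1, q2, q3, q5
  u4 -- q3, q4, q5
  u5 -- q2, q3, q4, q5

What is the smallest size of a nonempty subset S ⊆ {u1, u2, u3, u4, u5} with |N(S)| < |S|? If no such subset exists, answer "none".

none

A matching saturating every left vertex exists, for instance u1→q1, u2→q3, u3→q5, u4→q4, u5→q2.
By Hall's marriage theorem, this means |N(S)| ≥ |S| for every subset S, so no violating subset exists.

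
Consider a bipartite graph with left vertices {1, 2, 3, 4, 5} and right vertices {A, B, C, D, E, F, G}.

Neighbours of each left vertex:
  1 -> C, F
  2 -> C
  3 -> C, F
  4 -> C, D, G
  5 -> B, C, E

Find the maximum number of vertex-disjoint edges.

A valid assignment of size 4: 1→F, 2→C, 4→G, 5→B.
The set {1, 2, 3} has only 2 neighbours ({C, F}), so by Hall's theorem at most 4 of the 5 left vertices can be matched.

4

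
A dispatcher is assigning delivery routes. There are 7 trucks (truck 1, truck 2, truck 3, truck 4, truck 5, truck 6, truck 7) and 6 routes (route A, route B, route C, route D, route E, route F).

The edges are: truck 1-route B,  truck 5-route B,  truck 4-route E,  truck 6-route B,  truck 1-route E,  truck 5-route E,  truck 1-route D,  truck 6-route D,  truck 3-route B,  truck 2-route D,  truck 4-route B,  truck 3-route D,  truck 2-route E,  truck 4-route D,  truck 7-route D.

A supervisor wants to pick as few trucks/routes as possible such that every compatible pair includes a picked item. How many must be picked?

3

A maximum matching has 3 edges (e.g. truck 1–route E, truck 2–route D, truck 3–route B).
By König's theorem the minimum vertex cover has the same size. One such cover is {route B, route D, route E}.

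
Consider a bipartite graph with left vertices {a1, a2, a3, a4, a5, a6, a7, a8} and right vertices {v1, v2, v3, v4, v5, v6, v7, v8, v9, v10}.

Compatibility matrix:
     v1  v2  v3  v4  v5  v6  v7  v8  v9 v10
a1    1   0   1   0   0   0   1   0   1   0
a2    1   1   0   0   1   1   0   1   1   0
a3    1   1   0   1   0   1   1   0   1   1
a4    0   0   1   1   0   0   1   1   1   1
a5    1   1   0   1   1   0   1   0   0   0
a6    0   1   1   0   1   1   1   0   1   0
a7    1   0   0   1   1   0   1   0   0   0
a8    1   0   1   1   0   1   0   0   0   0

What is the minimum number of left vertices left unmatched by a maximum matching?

One maximum matching: a1-v7, a2-v2, a3-v10, a4-v8, a5-v1, a6-v3, a7-v4, a8-v6.
All 8 left vertices are matched, so no larger matching exists.
That matches 8 of the 8, leaving 0 unmatched; no matching can do better.

0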